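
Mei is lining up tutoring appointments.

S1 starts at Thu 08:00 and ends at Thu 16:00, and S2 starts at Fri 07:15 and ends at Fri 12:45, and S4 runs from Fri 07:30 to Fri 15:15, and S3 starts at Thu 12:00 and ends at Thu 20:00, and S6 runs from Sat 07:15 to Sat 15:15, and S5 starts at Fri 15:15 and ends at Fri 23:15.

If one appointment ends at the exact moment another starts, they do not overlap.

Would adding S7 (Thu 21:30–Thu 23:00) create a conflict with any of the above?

No — it doesn't clash with anything

S1: ends Thu 16:00 at or before S7 starts Thu 21:30 → clear.
S3: ends Thu 20:00 at or before S7 starts Thu 21:30 → clear.
S2: starts Fri 07:15 at or after S7 ends Thu 23:00 → clear.
S4: starts Fri 07:30 at or after S7 ends Thu 23:00 → clear.
S5: starts Fri 15:15 at or after S7 ends Thu 23:00 → clear.
S6: starts Sat 07:15 at or after S7 ends Thu 23:00 → clear.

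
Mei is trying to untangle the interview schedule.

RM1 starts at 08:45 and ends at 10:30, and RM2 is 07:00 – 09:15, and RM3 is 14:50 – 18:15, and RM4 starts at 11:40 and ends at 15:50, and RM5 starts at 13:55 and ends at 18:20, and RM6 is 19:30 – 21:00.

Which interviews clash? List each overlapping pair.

RM1 & RM2, RM3 & RM4, RM3 & RM5, RM4 & RM5

Sorted by start: RM2, RM1, RM4, RM5, RM3, RM6.
RM1 starts before RM2 ends → RM2 and RM1 overlap.
RM4 starts after RM2 ends, so RM2 has no further overlaps.
RM4 starts after RM1 ends, so RM1 has no further overlaps.
RM5 starts before RM4 ends → RM4 and RM5 overlap.
RM3 starts before RM4 ends → RM4 and RM3 overlap.
RM6 starts after RM4 ends.
RM3 starts before RM5 ends → RM5 and RM3 overlap.
RM6 starts after RM5 ends.
RM6 starts after RM3 ends.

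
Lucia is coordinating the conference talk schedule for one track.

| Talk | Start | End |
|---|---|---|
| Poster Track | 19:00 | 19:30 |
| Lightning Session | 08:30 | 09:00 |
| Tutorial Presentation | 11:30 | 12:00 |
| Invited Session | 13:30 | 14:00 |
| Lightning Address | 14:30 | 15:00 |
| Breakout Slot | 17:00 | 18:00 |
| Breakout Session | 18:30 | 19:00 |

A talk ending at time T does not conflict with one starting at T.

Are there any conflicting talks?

No

Sorted by start: Lightning Session, Tutorial Presentation, Invited Session, Lightning Address, Breakout Slot, Breakout Session, Poster Track.
Tutorial Presentation starts after Lightning Session ends, so nothing later overlaps Lightning Session either.
Invited Session starts after Tutorial Presentation ends, so nothing later overlaps Tutorial Presentation either.
Lightning Address starts after Invited Session ends, so nothing later overlaps Invited Session either.
Breakout Slot starts after Lightning Address ends, so nothing later overlaps Lightning Address either.
Breakout Session starts after Breakout Slot ends, so nothing later overlaps Breakout Slot either.
Poster Track starts exactly when Breakout Session ends (back-to-back, no overlap).
Every pair is clear; the schedule has no overlaps.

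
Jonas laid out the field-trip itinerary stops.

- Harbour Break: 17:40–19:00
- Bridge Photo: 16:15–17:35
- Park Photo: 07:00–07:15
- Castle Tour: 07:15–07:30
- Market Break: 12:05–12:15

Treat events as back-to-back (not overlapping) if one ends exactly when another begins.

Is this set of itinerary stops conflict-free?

Yes

Sorted by start: Park Photo, Castle Tour, Market Break, Bridge Photo, Harbour Break.
Castle Tour starts exactly when Park Photo ends (back-to-back, no overlap), so Park Photo has no further overlaps.
Market Break starts after Castle Tour ends, so Castle Tour has no further overlaps.
Bridge Photo starts after Market Break ends, so Market Break has no further overlaps.
Harbour Break starts after Bridge Photo ends.
Every pair is clear; the schedule has no overlaps.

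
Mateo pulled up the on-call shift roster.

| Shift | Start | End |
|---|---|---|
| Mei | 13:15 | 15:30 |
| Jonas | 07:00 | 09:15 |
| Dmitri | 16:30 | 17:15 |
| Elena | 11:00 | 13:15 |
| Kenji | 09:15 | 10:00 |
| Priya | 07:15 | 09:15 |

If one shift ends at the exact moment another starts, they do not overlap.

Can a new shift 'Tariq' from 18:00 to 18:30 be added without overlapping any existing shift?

Yes — the slot is free

Jonas: ends 09:15 at or before Tariq starts 18:00 → clear.
Priya: ends 09:15 at or before Tariq starts 18:00 → clear.
Kenji: ends 10:00 at or before Tariq starts 18:00 → clear.
Elena: ends 13:15 at or before Tariq starts 18:00 → clear.
Mei: ends 15:30 at or before Tariq starts 18:00 → clear.
Dmitri: ends 17:15 at or before Tariq starts 18:00 → clear.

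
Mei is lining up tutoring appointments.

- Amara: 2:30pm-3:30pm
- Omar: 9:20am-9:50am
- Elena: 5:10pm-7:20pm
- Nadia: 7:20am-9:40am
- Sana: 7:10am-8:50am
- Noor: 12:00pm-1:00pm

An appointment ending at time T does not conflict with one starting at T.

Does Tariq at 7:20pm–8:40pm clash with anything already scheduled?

Sana: ends 8:50am at or before Tariq starts 7:20pm → clear.
Nadia: ends 9:40am at or before Tariq starts 7:20pm → clear.
Omar: ends 9:50am at or before Tariq starts 7:20pm → clear.
Noor: ends 1:00pm at or before Tariq starts 7:20pm → clear.
Amara: ends 3:30pm at or before Tariq starts 7:20pm → clear.
Elena: ends 7:20pm at or before Tariq starts 7:20pm → clear.

No — it doesn't clash with anything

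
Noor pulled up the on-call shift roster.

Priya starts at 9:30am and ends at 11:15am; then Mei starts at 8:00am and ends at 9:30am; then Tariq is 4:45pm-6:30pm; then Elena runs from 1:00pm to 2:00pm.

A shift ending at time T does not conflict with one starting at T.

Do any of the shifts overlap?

No

Check each pair: they overlap iff neither finishes before the other starts.
Sorted by start: Mei, Priya, Elena, Tariq.
Priya starts exactly when Mei ends (back-to-back, no overlap), so Mei has no further overlaps.
Elena starts after Priya ends, so Priya has no further overlaps.
Tariq starts after Elena ends.
Every pair is clear; the schedule has no overlaps.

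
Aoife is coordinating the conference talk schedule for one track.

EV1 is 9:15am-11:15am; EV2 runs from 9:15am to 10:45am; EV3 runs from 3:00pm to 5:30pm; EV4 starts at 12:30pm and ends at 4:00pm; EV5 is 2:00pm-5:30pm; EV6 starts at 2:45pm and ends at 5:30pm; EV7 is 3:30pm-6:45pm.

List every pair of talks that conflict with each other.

Sorted by start: EV1, EV2, EV4, EV5, EV6, EV3, EV7.
EV2 starts before EV1 ends → EV1 and EV2 overlap.
EV4 starts after EV1 ends — done with EV1.
EV4 starts after EV2 ends — done with EV2.
EV5 starts before EV4 ends → EV4 and EV5 overlap.
EV6 starts before EV4 ends → EV4 and EV6 overlap.
EV3 starts before EV4 ends → EV4 and EV3 overlap.
EV7 starts before EV4 ends → EV4 and EV7 overlap.
EV6 starts before EV5 ends → EV5 and EV6 overlap.
EV3 starts before EV5 ends → EV5 and EV3 overlap.
EV7 starts before EV5 ends → EV5 and EV7 overlap.
EV3 starts before EV6 ends → EV6 and EV3 overlap.
EV7 starts before EV6 ends → EV6 and EV7 overlap.
EV7 starts before EV3 ends → EV3 and EV7 overlap.

EV1 & EV2, EV3 & EV4, EV3 & EV5, EV3 & EV6, EV3 & EV7, EV4 & EV5, EV4 & EV6, EV4 & EV7, EV5 & EV6, EV5 & EV7, EV6 & EV7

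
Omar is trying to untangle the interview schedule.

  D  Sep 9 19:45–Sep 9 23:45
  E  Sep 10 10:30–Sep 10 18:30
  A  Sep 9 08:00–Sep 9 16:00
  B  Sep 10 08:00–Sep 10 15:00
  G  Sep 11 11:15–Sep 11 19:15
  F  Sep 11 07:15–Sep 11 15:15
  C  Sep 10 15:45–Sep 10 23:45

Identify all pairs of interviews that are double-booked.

Check each pair: they overlap iff neither finishes before the other starts.
Sorted by start: A, D, B, E, C, F, G.
D starts after A ends; A is clear from here.
B starts after D ends; D is clear from here.
E starts before B ends → B and E overlap.
C starts after B ends; B is clear from here.
C starts before E ends → E and C overlap.
F starts after E ends; E is clear from here.
F starts after C ends; C is clear from here.
G starts before F ends → F and G overlap.

B & E, C & E, F & G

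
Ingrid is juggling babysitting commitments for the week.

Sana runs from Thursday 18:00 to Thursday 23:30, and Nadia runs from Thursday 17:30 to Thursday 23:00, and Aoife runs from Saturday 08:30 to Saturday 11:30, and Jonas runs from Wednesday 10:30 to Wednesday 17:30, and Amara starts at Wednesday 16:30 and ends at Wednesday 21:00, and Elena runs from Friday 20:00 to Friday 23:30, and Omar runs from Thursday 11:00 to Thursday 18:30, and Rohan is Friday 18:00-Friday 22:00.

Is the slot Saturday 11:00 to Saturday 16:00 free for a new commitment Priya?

Jonas: ends Wednesday 17:30 at or before Priya starts Saturday 11:00 → clear.
Amara: ends Wednesday 21:00 at or before Priya starts Saturday 11:00 → clear.
Omar: ends Thursday 18:30 at or before Priya starts Saturday 11:00 → clear.
Nadia: ends Thursday 23:00 at or before Priya starts Saturday 11:00 → clear.
Sana: ends Thursday 23:30 at or before Priya starts Saturday 11:00 → clear.
Rohan: ends Friday 22:00 at or before Priya starts Saturday 11:00 → clear.
Elena: ends Friday 23:30 at or before Priya starts Saturday 11:00 → clear.
Aoife: starts Saturday 08:30 before Priya ends Saturday 16:00, and ends Saturday 11:30 after Priya starts Saturday 11:00 → overlap.
Priya overlaps Aoife.

No — it overlaps Aoife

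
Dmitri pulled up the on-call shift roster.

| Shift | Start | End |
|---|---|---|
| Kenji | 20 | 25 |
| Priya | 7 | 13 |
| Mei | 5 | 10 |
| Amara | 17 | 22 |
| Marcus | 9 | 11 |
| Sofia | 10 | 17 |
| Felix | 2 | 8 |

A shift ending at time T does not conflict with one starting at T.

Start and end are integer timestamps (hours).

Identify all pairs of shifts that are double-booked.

Amara & Kenji, Felix & Mei, Felix & Priya, Marcus & Mei, Marcus & Priya, Marcus & Sofia, Mei & Priya, Priya & Sofia

Sorted by start: Felix, Mei, Priya, Marcus, Sofia, Amara, Kenji.
Mei starts before Felix ends → Felix and Mei overlap.
Priya starts before Felix ends → Felix and Priya overlap.
Marcus starts after Felix ends, so Felix has no further overlaps.
Priya starts before Mei ends → Mei and Priya overlap.
Marcus starts before Mei ends → Mei and Marcus overlap.
Sofia starts exactly when Mei ends (back-to-back, no overlap), so Mei has no further overlaps.
Marcus starts before Priya ends → Priya and Marcus overlap.
Sofia starts before Priya ends → Priya and Sofia overlap.
Amara starts after Priya ends, so Priya has no further overlaps.
Sofia starts before Marcus ends → Marcus and Sofia overlap.
Amara starts after Marcus ends, so Marcus has no further overlaps.
Amara starts exactly when Sofia ends (back-to-back, no overlap), so Sofia has no further overlaps.
Kenji starts before Amara ends → Amara and Kenji overlap.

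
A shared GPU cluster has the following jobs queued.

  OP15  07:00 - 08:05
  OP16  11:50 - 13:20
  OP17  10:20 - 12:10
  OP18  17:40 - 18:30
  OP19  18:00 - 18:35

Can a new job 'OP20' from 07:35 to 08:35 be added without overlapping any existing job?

OP15: starts 07:00 before OP20 ends 08:35, and ends 08:05 after OP20 starts 07:35 → overlap.
OP17: starts 10:20 at or after OP20 ends 08:35 → clear.
OP16: starts 11:50 at or after OP20 ends 08:35 → clear.
OP18: starts 17:40 at or after OP20 ends 08:35 → clear.
OP19: starts 18:00 at or after OP20 ends 08:35 → clear.
OP20 overlaps OP15.

No — it overlaps OP15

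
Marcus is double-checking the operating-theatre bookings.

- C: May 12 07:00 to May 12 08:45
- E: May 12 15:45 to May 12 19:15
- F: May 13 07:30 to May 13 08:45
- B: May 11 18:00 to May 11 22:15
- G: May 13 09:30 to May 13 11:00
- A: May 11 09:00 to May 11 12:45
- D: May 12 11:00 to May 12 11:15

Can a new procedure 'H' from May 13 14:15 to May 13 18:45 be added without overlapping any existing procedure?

A: ends May 11 12:45 at or before H starts May 13 14:15 → clear.
B: ends May 11 22:15 at or before H starts May 13 14:15 → clear.
C: ends May 12 08:45 at or before H starts May 13 14:15 → clear.
D: ends May 12 11:15 at or before H starts May 13 14:15 → clear.
E: ends May 12 19:15 at or before H starts May 13 14:15 → clear.
F: ends May 13 08:45 at or before H starts May 13 14:15 → clear.
G: ends May 13 11:00 at or before H starts May 13 14:15 → clear.

Yes — the slot is free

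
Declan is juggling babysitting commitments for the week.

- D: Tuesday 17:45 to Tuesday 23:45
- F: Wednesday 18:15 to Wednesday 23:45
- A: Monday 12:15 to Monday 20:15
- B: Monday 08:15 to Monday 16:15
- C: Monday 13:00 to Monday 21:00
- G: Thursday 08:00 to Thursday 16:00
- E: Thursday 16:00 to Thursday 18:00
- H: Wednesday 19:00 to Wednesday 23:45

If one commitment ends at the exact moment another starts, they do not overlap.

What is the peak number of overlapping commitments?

3

Sweep the timeline, counting +1 at each start and −1 at each end (ends before starts at a tie):
Monday 08:15 start B → 1
Monday 12:15 start A → 2
Monday 13:00 start C → 3
Monday 16:15 end B → 2
Monday 20:15 end A → 1
Monday 21:00 end C → 0
Tuesday 17:45 start D → 1
Tuesday 23:45 end D → 0
Wednesday 18:15 start F → 1
Wednesday 19:00 start H → 2
Wednesday 23:45 end F → 1
Wednesday 23:45 end H → 0
Thursday 08:00 start G → 1
Thursday 16:00 end G → 0
Thursday 16:00 start E → 1
Thursday 18:00 end E → 0
Peak is 3, at Monday 13:00 (A, B, C).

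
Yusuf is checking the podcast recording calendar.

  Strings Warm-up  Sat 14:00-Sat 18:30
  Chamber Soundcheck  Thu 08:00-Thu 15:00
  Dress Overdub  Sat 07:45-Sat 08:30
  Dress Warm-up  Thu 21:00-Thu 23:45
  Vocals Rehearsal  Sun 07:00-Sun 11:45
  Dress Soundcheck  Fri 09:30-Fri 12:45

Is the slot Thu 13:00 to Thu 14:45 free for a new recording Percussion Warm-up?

No — it overlaps Chamber Soundcheck

Chamber Soundcheck: starts Thu 08:00 before Percussion Warm-up ends Thu 14:45, and ends Thu 15:00 after Percussion Warm-up starts Thu 13:00 → overlap.
Dress Warm-up: starts Thu 21:00 at or after Percussion Warm-up ends Thu 14:45 → clear.
Dress Soundcheck: starts Fri 09:30 at or after Percussion Warm-up ends Thu 14:45 → clear.
Dress Overdub: starts Sat 07:45 at or after Percussion Warm-up ends Thu 14:45 → clear.
Strings Warm-up: starts Sat 14:00 at or after Percussion Warm-up ends Thu 14:45 → clear.
Vocals Rehearsal: starts Sun 07:00 at or after Percussion Warm-up ends Thu 14:45 → clear.
Percussion Warm-up overlaps Chamber Soundcheck.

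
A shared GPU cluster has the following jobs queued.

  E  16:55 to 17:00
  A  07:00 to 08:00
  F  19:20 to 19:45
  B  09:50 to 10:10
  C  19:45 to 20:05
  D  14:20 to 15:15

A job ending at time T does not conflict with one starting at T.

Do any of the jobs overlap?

No

Check each pair: they overlap iff neither finishes before the other starts.
Sorted by start: A, B, D, E, F, C.
B starts after A ends; A is clear from here.
D starts after B ends; B is clear from here.
E starts after D ends; D is clear from here.
F starts after E ends; E is clear from here.
C starts exactly when F ends (back-to-back, no overlap).
Every pair is clear; the schedule has no overlaps.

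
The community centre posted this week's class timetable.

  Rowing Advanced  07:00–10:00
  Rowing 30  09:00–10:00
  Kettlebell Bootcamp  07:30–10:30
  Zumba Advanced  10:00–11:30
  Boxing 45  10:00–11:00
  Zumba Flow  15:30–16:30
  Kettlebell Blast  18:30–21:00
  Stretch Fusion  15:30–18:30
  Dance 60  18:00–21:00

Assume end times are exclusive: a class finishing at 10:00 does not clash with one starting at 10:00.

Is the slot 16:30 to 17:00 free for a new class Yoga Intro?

No — it overlaps Stretch Fusion

Rowing Advanced: ends 10:00 at or before Yoga Intro starts 16:30 → clear.
Kettlebell Bootcamp: ends 10:30 at or before Yoga Intro starts 16:30 → clear.
Rowing 30: ends 10:00 at or before Yoga Intro starts 16:30 → clear.
Zumba Advanced: ends 11:30 at or before Yoga Intro starts 16:30 → clear.
Boxing 45: ends 11:00 at or before Yoga Intro starts 16:30 → clear.
Zumba Flow: ends 16:30 at or before Yoga Intro starts 16:30 → clear.
Stretch Fusion: starts 15:30 before Yoga Intro ends 17:00, and ends 18:30 after Yoga Intro starts 16:30 → overlap.
Dance 60: starts 18:00 at or after Yoga Intro ends 17:00 → clear.
Kettlebell Blast: starts 18:30 at or after Yoga Intro ends 17:00 → clear.
Yoga Intro overlaps Stretch Fusion.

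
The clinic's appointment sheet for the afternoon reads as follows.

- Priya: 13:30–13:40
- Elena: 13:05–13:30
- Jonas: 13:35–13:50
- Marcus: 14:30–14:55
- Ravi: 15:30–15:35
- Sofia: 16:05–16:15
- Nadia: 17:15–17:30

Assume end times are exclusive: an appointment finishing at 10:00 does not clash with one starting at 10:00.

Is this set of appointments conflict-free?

Check each pair: they overlap iff neither finishes before the other starts.
Sorted by start: Elena, Priya, Jonas, Marcus, Ravi, Sofia, Nadia.
Priya starts exactly when Elena ends (back-to-back, no overlap), so Elena has no further overlaps.
Jonas starts before Priya ends → Priya and Jonas overlap.
That's a conflict, so the schedule is not conflict-free.

No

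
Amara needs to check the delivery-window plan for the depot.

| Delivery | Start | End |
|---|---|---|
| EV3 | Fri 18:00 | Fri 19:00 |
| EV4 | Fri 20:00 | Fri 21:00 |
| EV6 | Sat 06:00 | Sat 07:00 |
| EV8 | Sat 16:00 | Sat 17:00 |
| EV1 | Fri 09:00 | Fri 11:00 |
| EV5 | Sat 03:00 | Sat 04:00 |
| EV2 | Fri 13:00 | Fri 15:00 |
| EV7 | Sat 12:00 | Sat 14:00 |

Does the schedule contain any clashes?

No

Sorted by start: EV1, EV2, EV3, EV4, EV5, EV6, EV7, EV8.
EV2 starts after EV1 ends, so nothing later overlaps EV1 either.
EV3 starts after EV2 ends, so nothing later overlaps EV2 either.
EV4 starts after EV3 ends, so nothing later overlaps EV3 either.
EV5 starts after EV4 ends, so nothing later overlaps EV4 either.
EV6 starts after EV5 ends, so nothing later overlaps EV5 either.
EV7 starts after EV6 ends, so nothing later overlaps EV6 either.
EV8 starts after EV7 ends.
Every pair is clear; the schedule has no overlaps.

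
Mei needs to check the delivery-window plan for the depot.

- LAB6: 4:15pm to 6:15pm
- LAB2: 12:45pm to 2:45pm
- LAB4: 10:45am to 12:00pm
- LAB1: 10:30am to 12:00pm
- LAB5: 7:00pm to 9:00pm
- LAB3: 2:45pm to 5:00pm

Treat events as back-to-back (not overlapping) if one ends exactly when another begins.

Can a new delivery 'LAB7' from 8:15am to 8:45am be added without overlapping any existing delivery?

Yes — the slot is free

LAB1: starts 10:30am at or after LAB7 ends 8:45am → clear.
LAB4: starts 10:45am at or after LAB7 ends 8:45am → clear.
LAB2: starts 12:45pm at or after LAB7 ends 8:45am → clear.
LAB3: starts 2:45pm at or after LAB7 ends 8:45am → clear.
LAB6: starts 4:15pm at or after LAB7 ends 8:45am → clear.
LAB5: starts 7:00pm at or after LAB7 ends 8:45am → clear.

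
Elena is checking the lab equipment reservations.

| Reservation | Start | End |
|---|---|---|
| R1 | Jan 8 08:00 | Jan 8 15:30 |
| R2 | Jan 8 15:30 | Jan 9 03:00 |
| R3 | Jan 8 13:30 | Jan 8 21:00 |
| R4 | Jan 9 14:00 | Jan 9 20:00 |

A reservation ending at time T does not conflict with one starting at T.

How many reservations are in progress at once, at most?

2

Sweep the timeline, counting +1 at each start and −1 at each end (ends before starts at a tie):
Jan 8 08:00 start R1 → 1
Jan 8 13:30 start R3 → 2
Jan 8 15:30 end R1 → 1
Jan 8 15:30 start R2 → 2
Jan 8 21:00 end R3 → 1
Jan 9 03:00 end R2 → 0
Jan 9 14:00 start R4 → 1
Jan 9 20:00 end R4 → 0
Peak is 2, at Jan 8 13:30 (R1, R3).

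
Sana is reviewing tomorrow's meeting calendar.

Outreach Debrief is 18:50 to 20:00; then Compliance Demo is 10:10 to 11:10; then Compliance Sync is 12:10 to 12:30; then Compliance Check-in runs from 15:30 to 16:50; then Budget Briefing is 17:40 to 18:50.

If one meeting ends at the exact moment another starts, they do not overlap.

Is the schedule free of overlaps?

Yes

Check each pair: they overlap iff neither finishes before the other starts.
Sorted by start: Compliance Demo, Compliance Sync, Compliance Check-in, Budget Briefing, Outreach Debrief.
Compliance Sync starts after Compliance Demo ends, so Compliance Demo has no further overlaps.
Compliance Check-in starts after Compliance Sync ends, so Compliance Sync has no further overlaps.
Budget Briefing starts after Compliance Check-in ends, so Compliance Check-in has no further overlaps.
Outreach Debrief starts exactly when Budget Briefing ends (back-to-back, no overlap).
Every pair is clear; the schedule has no overlaps.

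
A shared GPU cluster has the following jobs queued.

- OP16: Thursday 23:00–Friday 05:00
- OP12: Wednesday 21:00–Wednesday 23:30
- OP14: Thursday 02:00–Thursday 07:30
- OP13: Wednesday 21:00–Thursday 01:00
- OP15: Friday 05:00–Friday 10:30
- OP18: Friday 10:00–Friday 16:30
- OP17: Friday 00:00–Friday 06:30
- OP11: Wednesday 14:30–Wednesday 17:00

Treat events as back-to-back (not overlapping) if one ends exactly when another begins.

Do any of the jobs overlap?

Yes

Check each pair: they overlap iff neither finishes before the other starts.
Sorted by start: OP11, OP12, OP13, OP14, OP16, OP17, OP15, OP18.
OP12 starts after OP11 ends; OP11 is clear from here.
OP13 starts before OP12 ends → OP12 and OP13 overlap.
That's a conflict, so the schedule is not conflict-free.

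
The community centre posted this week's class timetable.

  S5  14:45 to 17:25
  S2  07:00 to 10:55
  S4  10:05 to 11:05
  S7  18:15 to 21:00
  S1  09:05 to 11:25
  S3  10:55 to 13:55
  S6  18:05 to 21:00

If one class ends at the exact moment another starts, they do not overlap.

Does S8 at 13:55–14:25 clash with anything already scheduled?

No — it doesn't clash with anything

S2: ends 10:55 at or before S8 starts 13:55 → clear.
S1: ends 11:25 at or before S8 starts 13:55 → clear.
S4: ends 11:05 at or before S8 starts 13:55 → clear.
S3: ends 13:55 at or before S8 starts 13:55 → clear.
S5: starts 14:45 at or after S8 ends 14:25 → clear.
S6: starts 18:05 at or after S8 ends 14:25 → clear.
S7: starts 18:15 at or after S8 ends 14:25 → clear.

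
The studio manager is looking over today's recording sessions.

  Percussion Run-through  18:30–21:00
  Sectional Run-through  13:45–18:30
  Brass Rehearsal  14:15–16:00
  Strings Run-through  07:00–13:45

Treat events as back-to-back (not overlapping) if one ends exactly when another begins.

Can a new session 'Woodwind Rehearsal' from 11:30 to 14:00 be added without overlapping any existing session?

No — it overlaps Sectional Run-through, Strings Run-through

Strings Run-through: starts 07:00 before Woodwind Rehearsal ends 14:00, and ends 13:45 after Woodwind Rehearsal starts 11:30 → overlap.
Sectional Run-through: starts 13:45 before Woodwind Rehearsal ends 14:00, and ends 18:30 after Woodwind Rehearsal starts 11:30 → overlap.
Brass Rehearsal: starts 14:15 at or after Woodwind Rehearsal ends 14:00 → clear.
Percussion Run-through: starts 18:30 at or after Woodwind Rehearsal ends 14:00 → clear.
Woodwind Rehearsal overlaps Strings Run-through, Sectional Run-through.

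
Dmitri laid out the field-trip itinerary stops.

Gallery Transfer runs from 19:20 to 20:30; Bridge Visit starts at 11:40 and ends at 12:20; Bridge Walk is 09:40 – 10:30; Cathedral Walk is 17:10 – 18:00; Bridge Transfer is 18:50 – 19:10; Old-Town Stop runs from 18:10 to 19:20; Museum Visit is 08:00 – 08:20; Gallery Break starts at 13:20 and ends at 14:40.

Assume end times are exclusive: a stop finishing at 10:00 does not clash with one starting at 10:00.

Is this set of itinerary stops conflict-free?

No

Sorted by start: Museum Visit, Bridge Walk, Bridge Visit, Gallery Break, Cathedral Walk, Old-Town Stop, Bridge Transfer, Gallery Transfer.
Bridge Walk starts after Museum Visit ends, so nothing later overlaps Museum Visit either.
Bridge Visit starts after Bridge Walk ends, so nothing later overlaps Bridge Walk either.
Gallery Break starts after Bridge Visit ends, so nothing later overlaps Bridge Visit either.
Cathedral Walk starts after Gallery Break ends, so nothing later overlaps Gallery Break either.
Old-Town Stop starts after Cathedral Walk ends, so nothing later overlaps Cathedral Walk either.
Bridge Transfer starts before Old-Town Stop ends → Old-Town Stop and Bridge Transfer overlap.
That's a conflict, so the schedule is not conflict-free.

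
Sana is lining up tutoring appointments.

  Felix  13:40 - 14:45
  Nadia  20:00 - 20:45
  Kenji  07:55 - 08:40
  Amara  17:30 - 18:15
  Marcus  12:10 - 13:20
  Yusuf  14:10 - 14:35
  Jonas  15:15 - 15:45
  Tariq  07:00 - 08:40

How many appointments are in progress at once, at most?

2

Sort all start/end points and keep a running count:
07:00 start Tariq → 1
07:55 start Kenji → 2
08:40 end Kenji → 1
08:40 end Tariq → 0
12:10 start Marcus → 1
13:20 end Marcus → 0
13:40 start Felix → 1
14:10 start Yusuf → 2
14:35 end Yusuf → 1
14:45 end Felix → 0
15:15 start Jonas → 1
15:45 end Jonas → 0
17:30 start Amara → 1
18:15 end Amara → 0
20:00 start Nadia → 1
20:45 end Nadia → 0
Peak is 2, at 07:55 (Kenji, Tariq).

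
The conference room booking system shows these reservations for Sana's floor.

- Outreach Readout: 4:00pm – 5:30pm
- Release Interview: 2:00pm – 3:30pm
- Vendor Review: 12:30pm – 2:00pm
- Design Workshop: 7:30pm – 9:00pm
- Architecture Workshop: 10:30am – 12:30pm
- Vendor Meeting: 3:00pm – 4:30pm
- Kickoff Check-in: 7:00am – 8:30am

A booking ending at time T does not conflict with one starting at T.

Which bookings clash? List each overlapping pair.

Sorted by start: Kickoff Check-in, Architecture Workshop, Vendor Review, Release Interview, Vendor Meeting, Outreach Readout, Design Workshop.
Architecture Workshop starts after Kickoff Check-in ends; Kickoff Check-in is clear from here.
Vendor Review starts exactly when Architecture Workshop ends (back-to-back, no overlap); Architecture Workshop is clear from here.
Release Interview starts exactly when Vendor Review ends (back-to-back, no overlap); Vendor Review is clear from here.
Vendor Meeting starts before Release Interview ends → Release Interview and Vendor Meeting overlap.
Outreach Readout starts after Release Interview ends; Release Interview is clear from here.
Outreach Readout starts before Vendor Meeting ends → Vendor Meeting and Outreach Readout overlap.
Design Workshop starts after Vendor Meeting ends.
Design Workshop starts after Outreach Readout ends.

Outreach Readout & Vendor Meeting, Release Interview & Vendor Meeting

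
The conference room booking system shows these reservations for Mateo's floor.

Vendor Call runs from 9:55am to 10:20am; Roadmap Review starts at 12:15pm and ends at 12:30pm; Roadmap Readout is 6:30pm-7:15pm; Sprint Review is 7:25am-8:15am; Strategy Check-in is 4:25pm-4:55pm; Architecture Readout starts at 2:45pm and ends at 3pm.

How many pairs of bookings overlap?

Two intervals overlap when each starts before the other ends.
Sorted by start: Sprint Review, Vendor Call, Roadmap Review, Architecture Readout, Strategy Check-in, Roadmap Readout.
Vendor Call starts after Sprint Review ends — done with Sprint Review.
Roadmap Review starts after Vendor Call ends — done with Vendor Call.
Architecture Readout starts after Roadmap Review ends — done with Roadmap Review.
Strategy Check-in starts after Architecture Readout ends — done with Architecture Readout.
Roadmap Readout starts after Strategy Check-in ends.
No pair overlaps.

0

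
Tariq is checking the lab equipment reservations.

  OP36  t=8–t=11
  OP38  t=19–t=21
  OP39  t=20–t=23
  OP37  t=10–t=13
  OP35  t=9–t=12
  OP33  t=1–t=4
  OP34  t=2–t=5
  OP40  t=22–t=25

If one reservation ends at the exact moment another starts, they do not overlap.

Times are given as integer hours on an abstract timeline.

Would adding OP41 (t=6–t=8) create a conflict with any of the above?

No — it doesn't clash with anything

OP33: ends t=4 at or before OP41 starts t=6 → clear.
OP34: ends t=5 at or before OP41 starts t=6 → clear.
OP36: starts t=8 at or after OP41 ends t=8 → clear.
OP35: starts t=9 at or after OP41 ends t=8 → clear.
OP37: starts t=10 at or after OP41 ends t=8 → clear.
OP38: starts t=19 at or after OP41 ends t=8 → clear.
OP39: starts t=20 at or after OP41 ends t=8 → clear.
OP40: starts t=22 at or after OP41 ends t=8 → clear.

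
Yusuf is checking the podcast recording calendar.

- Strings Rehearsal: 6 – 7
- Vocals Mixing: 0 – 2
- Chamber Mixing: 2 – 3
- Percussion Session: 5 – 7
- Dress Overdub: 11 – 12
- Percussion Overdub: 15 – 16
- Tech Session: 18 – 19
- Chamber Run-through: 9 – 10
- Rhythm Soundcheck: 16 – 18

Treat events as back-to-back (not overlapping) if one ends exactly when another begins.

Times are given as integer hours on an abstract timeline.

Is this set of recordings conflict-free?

Sorted by start: Vocals Mixing, Chamber Mixing, Percussion Session, Strings Rehearsal, Chamber Run-through, Dress Overdub, Percussion Overdub, Rhythm Soundcheck, Tech Session.
Chamber Mixing starts exactly when Vocals Mixing ends (back-to-back, no overlap), so Vocals Mixing has no further overlaps.
Percussion Session starts after Chamber Mixing ends, so Chamber Mixing has no further overlaps.
Strings Rehearsal starts before Percussion Session ends → Percussion Session and Strings Rehearsal overlap.
That's a conflict, so the schedule is not conflict-free.

No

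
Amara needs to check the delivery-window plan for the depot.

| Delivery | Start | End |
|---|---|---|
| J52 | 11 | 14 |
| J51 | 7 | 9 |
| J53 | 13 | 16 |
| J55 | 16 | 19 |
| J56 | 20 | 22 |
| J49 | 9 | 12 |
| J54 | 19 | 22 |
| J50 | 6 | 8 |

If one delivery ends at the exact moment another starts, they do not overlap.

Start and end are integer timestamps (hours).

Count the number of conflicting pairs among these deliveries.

Check each pair: they overlap iff neither finishes before the other starts.
Sorted by start: J50, J51, J49, J52, J53, J55, J54, J56.
J51 starts before J50 ends → J50 and J51 overlap.
J49 starts after J50 ends, so nothing later overlaps J50 either.
J49 starts exactly when J51 ends (back-to-back, no overlap), so nothing later overlaps J51 either.
J52 starts before J49 ends → J49 and J52 overlap.
J53 starts after J49 ends, so nothing later overlaps J49 either.
J53 starts before J52 ends → J52 and J53 overlap.
J55 starts after J52 ends, so nothing later overlaps J52 either.
J55 starts exactly when J53 ends (back-to-back, no overlap), so nothing later overlaps J53 either.
J54 starts exactly when J55 ends (back-to-back, no overlap), so nothing later overlaps J55 either.
J56 starts before J54 ends → J54 and J56 overlap.
Overlapping pairs: J49 & J52, J50 & J51, J52 & J53, J54 & J56 — 4 in total.

4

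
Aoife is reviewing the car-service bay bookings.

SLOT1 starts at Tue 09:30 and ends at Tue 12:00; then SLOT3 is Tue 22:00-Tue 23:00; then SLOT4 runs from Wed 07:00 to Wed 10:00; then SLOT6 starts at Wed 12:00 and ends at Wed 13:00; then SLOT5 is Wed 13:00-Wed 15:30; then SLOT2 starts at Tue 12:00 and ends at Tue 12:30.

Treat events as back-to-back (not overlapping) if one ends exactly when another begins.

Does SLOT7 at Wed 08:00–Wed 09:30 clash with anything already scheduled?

Yes — it overlaps SLOT4

SLOT1: ends Tue 12:00 at or before SLOT7 starts Wed 08:00 → clear.
SLOT2: ends Tue 12:30 at or before SLOT7 starts Wed 08:00 → clear.
SLOT3: ends Tue 23:00 at or before SLOT7 starts Wed 08:00 → clear.
SLOT4: starts Wed 07:00 before SLOT7 ends Wed 09:30, and ends Wed 10:00 after SLOT7 starts Wed 08:00 → overlap.
SLOT6: starts Wed 12:00 at or after SLOT7 ends Wed 09:30 → clear.
SLOT5: starts Wed 13:00 at or after SLOT7 ends Wed 09:30 → clear.
SLOT7 overlaps SLOT4.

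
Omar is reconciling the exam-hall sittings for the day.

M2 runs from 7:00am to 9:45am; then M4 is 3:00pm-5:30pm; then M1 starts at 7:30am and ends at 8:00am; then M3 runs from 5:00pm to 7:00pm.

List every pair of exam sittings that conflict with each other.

Sorted by start: M2, M1, M4, M3.
M1 starts before M2 ends → M2 and M1 overlap.
M4 starts after M2 ends — done with M2.
M4 starts after M1 ends — done with M1.
M3 starts before M4 ends → M4 and M3 overlap.

M1 & M2, M3 & M4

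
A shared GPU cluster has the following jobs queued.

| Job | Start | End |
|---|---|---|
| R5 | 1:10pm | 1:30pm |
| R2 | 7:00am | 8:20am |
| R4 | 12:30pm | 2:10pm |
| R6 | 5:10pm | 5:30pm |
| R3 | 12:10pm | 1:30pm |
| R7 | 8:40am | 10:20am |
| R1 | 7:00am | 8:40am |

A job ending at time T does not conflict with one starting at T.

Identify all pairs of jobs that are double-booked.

Two intervals overlap when each starts before the other ends.
Sorted by start: R1, R2, R7, R3, R4, R5, R6.
R2 starts before R1 ends → R1 and R2 overlap.
R7 starts exactly when R1 ends (back-to-back, no overlap) — done with R1.
R7 starts after R2 ends — done with R2.
R3 starts after R7 ends — done with R7.
R4 starts before R3 ends → R3 and R4 overlap.
R5 starts before R3 ends → R3 and R5 overlap.
R6 starts after R3 ends.
R5 starts before R4 ends → R4 and R5 overlap.
R6 starts after R4 ends.
R6 starts after R5 ends.

R1 & R2, R3 & R4, R3 & R5, R4 & R5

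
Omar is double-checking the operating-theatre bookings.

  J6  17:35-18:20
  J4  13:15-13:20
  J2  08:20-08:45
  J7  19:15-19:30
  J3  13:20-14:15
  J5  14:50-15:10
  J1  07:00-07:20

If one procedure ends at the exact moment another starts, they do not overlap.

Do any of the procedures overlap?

Sorted by start: J1, J2, J4, J3, J5, J6, J7.
J2 starts after J1 ends, so nothing later overlaps J1 either.
J4 starts after J2 ends, so nothing later overlaps J2 either.
J3 starts exactly when J4 ends (back-to-back, no overlap), so nothing later overlaps J4 either.
J5 starts after J3 ends, so nothing later overlaps J3 either.
J6 starts after J5 ends, so nothing later overlaps J5 either.
J7 starts after J6 ends.
Every pair is clear; the schedule has no overlaps.

No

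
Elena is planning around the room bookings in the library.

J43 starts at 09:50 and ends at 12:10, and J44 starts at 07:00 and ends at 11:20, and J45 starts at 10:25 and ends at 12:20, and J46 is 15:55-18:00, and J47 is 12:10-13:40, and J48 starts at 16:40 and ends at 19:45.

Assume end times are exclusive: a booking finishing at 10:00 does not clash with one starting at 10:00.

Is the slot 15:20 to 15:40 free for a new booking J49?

Yes — the slot is free

J44: ends 11:20 at or before J49 starts 15:20 → clear.
J43: ends 12:10 at or before J49 starts 15:20 → clear.
J45: ends 12:20 at or before J49 starts 15:20 → clear.
J47: ends 13:40 at or before J49 starts 15:20 → clear.
J46: starts 15:55 at or after J49 ends 15:40 → clear.
J48: starts 16:40 at or after J49 ends 15:40 → clear.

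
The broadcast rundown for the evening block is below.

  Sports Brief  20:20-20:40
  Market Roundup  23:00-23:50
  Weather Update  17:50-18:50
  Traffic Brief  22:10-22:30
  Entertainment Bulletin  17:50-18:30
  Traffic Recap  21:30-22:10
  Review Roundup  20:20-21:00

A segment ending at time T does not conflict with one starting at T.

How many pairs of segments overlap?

Sorted by start: Weather Update, Entertainment Bulletin, Review Roundup, Sports Brief, Traffic Recap, Traffic Brief, Market Roundup.
Entertainment Bulletin starts before Weather Update ends → Weather Update and Entertainment Bulletin overlap.
Review Roundup starts after Weather Update ends, so Weather Update has no further overlaps.
Review Roundup starts after Entertainment Bulletin ends, so Entertainment Bulletin has no further overlaps.
Sports Brief starts before Review Roundup ends → Review Roundup and Sports Brief overlap.
Traffic Recap starts after Review Roundup ends, so Review Roundup has no further overlaps.
Traffic Recap starts after Sports Brief ends, so Sports Brief has no further overlaps.
Traffic Brief starts exactly when Traffic Recap ends (back-to-back, no overlap), so Traffic Recap has no further overlaps.
Market Roundup starts after Traffic Brief ends.
Overlapping pairs: Entertainment Bulletin & Weather Update, Review Roundup & Sports Brief — 2 in total.

2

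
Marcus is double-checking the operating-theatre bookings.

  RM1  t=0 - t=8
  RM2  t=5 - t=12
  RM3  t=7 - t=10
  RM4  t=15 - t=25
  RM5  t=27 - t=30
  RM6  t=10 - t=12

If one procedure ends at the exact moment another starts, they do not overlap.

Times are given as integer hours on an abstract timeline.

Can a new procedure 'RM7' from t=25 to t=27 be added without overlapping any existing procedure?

Yes — the slot is free

RM1: ends t=8 at or before RM7 starts t=25 → clear.
RM2: ends t=12 at or before RM7 starts t=25 → clear.
RM3: ends t=10 at or before RM7 starts t=25 → clear.
RM6: ends t=12 at or before RM7 starts t=25 → clear.
RM4: ends t=25 at or before RM7 starts t=25 → clear.
RM5: starts t=27 at or after RM7 ends t=27 → clear.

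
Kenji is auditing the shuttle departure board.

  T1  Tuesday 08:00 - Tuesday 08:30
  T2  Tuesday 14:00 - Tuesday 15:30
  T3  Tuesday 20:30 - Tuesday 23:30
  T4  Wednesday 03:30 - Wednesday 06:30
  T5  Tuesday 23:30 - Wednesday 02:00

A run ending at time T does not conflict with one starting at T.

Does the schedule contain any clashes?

No

Check each pair: they overlap iff neither finishes before the other starts.
Sorted by start: T1, T2, T3, T5, T4.
T2 starts after T1 ends, so T1 has no further overlaps.
T3 starts after T2 ends, so T2 has no further overlaps.
T5 starts exactly when T3 ends (back-to-back, no overlap), so T3 has no further overlaps.
T4 starts after T5 ends.
Every pair is clear; the schedule has no overlaps.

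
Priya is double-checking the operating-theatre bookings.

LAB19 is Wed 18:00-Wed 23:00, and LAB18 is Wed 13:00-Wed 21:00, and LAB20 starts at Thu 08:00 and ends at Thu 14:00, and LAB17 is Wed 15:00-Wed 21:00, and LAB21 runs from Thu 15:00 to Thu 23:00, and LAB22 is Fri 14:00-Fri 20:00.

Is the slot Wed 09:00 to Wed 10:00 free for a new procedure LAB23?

LAB18: starts Wed 13:00 at or after LAB23 ends Wed 10:00 → clear.
LAB17: starts Wed 15:00 at or after LAB23 ends Wed 10:00 → clear.
LAB19: starts Wed 18:00 at or after LAB23 ends Wed 10:00 → clear.
LAB20: starts Thu 08:00 at or after LAB23 ends Wed 10:00 → clear.
LAB21: starts Thu 15:00 at or after LAB23 ends Wed 10:00 → clear.
LAB22: starts Fri 14:00 at or after LAB23 ends Wed 10:00 → clear.

Yes — the slot is free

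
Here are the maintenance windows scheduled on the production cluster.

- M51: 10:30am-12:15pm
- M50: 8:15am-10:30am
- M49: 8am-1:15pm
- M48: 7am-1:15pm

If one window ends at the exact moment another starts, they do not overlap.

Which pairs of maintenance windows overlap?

M48 & M49, M48 & M50, M48 & M51, M49 & M50, M49 & M51

Sorted by start: M48, M49, M50, M51.
M49 starts before M48 ends → M48 and M49 overlap.
M50 starts before M48 ends → M48 and M50 overlap.
M51 starts before M48 ends → M48 and M51 overlap.
M50 starts before M49 ends → M49 and M50 overlap.
M51 starts before M49 ends → M49 and M51 overlap.
M51 starts exactly when M50 ends (back-to-back, no overlap).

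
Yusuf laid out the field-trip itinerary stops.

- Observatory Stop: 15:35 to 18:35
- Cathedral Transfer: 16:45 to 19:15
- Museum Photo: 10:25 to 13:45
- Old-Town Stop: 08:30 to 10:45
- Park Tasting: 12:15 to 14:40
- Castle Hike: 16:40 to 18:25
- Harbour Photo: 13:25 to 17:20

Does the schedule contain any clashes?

Check each pair: they overlap iff neither finishes before the other starts.
Sorted by start: Old-Town Stop, Museum Photo, Park Tasting, Harbour Photo, Observatory Stop, Castle Hike, Cathedral Transfer.
Museum Photo starts before Old-Town Stop ends → Old-Town Stop and Museum Photo overlap.
That's a conflict, so the schedule is not conflict-free.

Yes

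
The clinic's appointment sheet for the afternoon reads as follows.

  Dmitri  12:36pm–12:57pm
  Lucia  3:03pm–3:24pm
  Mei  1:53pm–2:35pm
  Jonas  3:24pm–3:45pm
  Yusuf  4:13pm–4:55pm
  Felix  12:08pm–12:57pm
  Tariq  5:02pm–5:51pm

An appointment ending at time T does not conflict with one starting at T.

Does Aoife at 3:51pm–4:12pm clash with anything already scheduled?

No — it doesn't clash with anything

Felix: ends 12:57pm at or before Aoife starts 3:51pm → clear.
Dmitri: ends 12:57pm at or before Aoife starts 3:51pm → clear.
Mei: ends 2:35pm at or before Aoife starts 3:51pm → clear.
Lucia: ends 3:24pm at or before Aoife starts 3:51pm → clear.
Jonas: ends 3:45pm at or before Aoife starts 3:51pm → clear.
Yusuf: starts 4:13pm at or after Aoife ends 4:12pm → clear.
Tariq: starts 5:02pm at or after Aoife ends 4:12pm → clear.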